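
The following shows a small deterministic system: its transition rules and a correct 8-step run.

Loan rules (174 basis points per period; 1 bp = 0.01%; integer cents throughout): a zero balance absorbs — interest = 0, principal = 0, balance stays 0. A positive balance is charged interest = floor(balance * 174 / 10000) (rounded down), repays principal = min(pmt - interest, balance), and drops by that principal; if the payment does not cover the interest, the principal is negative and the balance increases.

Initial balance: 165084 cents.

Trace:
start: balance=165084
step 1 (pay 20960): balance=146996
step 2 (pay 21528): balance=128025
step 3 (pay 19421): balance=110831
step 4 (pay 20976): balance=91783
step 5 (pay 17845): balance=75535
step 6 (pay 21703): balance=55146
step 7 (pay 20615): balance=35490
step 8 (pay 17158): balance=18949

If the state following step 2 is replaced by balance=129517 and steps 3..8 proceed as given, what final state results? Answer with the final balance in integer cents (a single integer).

state after step 2 := balance=129517
step 3 (pay 19421): balance=112349
step 4 (pay 20976): balance=93327
step 5 (pay 17845): balance=77105
step 6 (pay 21703): balance=56743
step 7 (pay 20615): balance=37115
step 8 (pay 17158): balance=20602

20602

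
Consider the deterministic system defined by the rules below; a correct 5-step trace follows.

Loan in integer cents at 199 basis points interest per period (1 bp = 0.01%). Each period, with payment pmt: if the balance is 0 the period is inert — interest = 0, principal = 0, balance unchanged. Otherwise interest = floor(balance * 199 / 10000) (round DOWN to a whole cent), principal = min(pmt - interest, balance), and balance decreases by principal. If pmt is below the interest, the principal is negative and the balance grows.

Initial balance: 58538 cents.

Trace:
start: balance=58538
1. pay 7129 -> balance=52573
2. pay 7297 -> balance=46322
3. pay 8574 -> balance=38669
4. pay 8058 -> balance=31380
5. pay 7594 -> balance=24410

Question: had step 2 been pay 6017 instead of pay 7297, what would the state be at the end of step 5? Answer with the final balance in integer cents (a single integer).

25768

(re-executing from step 2 with the substitution; state before step 2: balance=52573)
2. pay 6017 -> balance=47602
3. pay 8574 -> balance=39975
4. pay 8058 -> balance=32712
5. pay 7594 -> balance=25768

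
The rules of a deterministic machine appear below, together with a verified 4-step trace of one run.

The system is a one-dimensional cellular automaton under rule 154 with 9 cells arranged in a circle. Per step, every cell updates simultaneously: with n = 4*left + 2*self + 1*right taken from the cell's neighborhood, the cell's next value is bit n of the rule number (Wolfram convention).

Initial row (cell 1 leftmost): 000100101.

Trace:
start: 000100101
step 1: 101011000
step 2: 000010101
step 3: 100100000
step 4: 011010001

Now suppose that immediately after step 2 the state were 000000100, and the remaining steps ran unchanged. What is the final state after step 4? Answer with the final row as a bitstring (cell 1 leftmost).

state after step 2 := 000000100
step 3: 000001010
step 4: 000010001

000010001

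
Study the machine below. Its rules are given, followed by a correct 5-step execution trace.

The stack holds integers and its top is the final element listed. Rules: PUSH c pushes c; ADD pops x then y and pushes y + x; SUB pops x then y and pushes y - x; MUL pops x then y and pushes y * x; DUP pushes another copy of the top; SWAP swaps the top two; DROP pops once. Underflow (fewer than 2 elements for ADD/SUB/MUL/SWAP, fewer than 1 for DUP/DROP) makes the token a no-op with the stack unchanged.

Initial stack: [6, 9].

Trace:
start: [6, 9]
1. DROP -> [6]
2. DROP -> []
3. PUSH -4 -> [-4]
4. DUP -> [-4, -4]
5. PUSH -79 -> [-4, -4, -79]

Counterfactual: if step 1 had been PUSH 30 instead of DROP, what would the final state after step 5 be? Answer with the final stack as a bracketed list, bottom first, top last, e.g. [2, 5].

[6, 9, -4, -4, -79]

(re-executing from step 1 with the substitution; state before step 1: [6, 9])
1. PUSH 30 -> [6, 9, 30]
2. DROP -> [6, 9]
3. PUSH -4 -> [6, 9, -4]
4. DUP -> [6, 9, -4, -4]
5. PUSH -79 -> [6, 9, -4, -4, -79]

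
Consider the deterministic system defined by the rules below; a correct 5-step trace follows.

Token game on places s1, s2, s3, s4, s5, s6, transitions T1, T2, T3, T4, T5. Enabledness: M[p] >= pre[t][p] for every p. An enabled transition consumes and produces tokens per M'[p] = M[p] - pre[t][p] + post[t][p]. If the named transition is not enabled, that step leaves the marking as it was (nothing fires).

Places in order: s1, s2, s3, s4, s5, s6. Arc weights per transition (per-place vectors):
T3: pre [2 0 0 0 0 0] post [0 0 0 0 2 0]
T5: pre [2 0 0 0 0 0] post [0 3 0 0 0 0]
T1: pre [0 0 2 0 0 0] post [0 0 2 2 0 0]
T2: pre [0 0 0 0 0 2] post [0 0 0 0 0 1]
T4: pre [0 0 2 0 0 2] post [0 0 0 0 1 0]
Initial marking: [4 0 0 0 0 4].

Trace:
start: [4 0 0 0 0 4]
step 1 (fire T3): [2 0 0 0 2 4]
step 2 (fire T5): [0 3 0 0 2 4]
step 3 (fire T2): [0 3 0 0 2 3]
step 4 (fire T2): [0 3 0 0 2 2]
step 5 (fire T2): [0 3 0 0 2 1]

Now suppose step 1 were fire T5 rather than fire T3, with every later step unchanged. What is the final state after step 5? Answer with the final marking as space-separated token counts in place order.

0 6 0 0 0 1

(re-executing from step 1 with the substitution; state before step 1: [4 0 0 0 0 4])
step 1 (fire T5): [2 3 0 0 0 4]
step 2 (fire T5): [0 6 0 0 0 4]
step 3 (fire T2): [0 6 0 0 0 3]
step 4 (fire T2): [0 6 0 0 0 2]
step 5 (fire T2): [0 6 0 0 0 1]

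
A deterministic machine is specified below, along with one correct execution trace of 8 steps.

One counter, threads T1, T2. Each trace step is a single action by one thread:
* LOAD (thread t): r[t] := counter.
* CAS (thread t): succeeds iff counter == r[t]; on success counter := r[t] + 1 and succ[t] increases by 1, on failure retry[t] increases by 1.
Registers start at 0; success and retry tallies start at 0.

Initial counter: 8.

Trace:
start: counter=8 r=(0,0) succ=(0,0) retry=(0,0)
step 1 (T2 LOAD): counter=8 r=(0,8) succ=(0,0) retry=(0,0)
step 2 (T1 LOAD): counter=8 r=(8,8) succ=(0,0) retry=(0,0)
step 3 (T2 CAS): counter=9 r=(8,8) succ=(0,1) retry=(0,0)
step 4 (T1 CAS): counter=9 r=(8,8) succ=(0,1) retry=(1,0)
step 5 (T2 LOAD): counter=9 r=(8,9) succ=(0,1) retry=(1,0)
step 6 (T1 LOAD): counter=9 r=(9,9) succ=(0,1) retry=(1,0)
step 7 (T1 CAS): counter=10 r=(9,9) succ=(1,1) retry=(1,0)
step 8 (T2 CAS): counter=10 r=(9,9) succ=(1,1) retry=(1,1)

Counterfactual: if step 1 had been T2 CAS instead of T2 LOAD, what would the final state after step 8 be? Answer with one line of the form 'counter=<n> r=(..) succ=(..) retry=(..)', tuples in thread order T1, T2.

counter=10 r=(9,9) succ=(2,0) retry=(0,3)

(re-executing from step 1 with the substitution; state before step 1: counter=8 r=(0,0) succ=(0,0) retry=(0,0))
step 1 (T2 CAS): counter=8 r=(0,0) succ=(0,0) retry=(0,1)
step 2 (T1 LOAD): counter=8 r=(8,0) succ=(0,0) retry=(0,1)
step 3 (T2 CAS): counter=8 r=(8,0) succ=(0,0) retry=(0,2)
step 4 (T1 CAS): counter=9 r=(8,0) succ=(1,0) retry=(0,2)
step 5 (T2 LOAD): counter=9 r=(8,9) succ=(1,0) retry=(0,2)
step 6 (T1 LOAD): counter=9 r=(9,9) succ=(1,0) retry=(0,2)
step 7 (T1 CAS): counter=10 r=(9,9) succ=(2,0) retry=(0,2)
step 8 (T2 CAS): counter=10 r=(9,9) succ=(2,0) retry=(0,3)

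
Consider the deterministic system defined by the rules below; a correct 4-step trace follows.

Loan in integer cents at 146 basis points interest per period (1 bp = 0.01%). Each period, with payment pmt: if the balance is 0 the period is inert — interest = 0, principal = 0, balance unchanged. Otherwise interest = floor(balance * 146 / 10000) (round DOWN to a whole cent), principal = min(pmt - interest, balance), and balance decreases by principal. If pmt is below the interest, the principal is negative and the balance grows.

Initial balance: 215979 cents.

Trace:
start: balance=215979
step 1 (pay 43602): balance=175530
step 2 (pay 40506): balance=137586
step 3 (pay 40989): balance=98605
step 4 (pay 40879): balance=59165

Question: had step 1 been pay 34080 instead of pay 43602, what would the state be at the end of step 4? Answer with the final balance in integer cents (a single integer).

69110

(re-executing from step 1 with the substitution; state before step 1: balance=215979)
step 1 (pay 34080): balance=185052
step 2 (pay 40506): balance=147247
step 3 (pay 40989): balance=108407
step 4 (pay 40879): balance=69110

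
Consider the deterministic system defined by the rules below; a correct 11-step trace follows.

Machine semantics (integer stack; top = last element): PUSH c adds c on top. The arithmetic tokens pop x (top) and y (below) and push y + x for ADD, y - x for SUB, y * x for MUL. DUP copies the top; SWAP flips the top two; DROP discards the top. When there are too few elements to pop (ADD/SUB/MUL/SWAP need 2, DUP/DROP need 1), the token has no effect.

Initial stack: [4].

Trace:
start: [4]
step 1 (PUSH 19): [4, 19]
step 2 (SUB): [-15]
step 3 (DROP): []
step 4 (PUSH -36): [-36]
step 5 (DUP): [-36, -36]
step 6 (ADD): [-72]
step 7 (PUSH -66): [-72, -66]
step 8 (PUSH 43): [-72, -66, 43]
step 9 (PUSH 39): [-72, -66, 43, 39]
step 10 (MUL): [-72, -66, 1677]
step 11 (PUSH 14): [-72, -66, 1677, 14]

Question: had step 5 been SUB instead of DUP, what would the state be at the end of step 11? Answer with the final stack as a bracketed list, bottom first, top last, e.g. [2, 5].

[-36, -66, 1677, 14]

(re-executing from step 5 with the substitution; state before step 5: [-36])
step 5 (SUB): [-36]
step 6 (ADD): [-36]
step 7 (PUSH -66): [-36, -66]
step 8 (PUSH 43): [-36, -66, 43]
step 9 (PUSH 39): [-36, -66, 43, 39]
step 10 (MUL): [-36, -66, 1677]
step 11 (PUSH 14): [-36, -66, 1677, 14]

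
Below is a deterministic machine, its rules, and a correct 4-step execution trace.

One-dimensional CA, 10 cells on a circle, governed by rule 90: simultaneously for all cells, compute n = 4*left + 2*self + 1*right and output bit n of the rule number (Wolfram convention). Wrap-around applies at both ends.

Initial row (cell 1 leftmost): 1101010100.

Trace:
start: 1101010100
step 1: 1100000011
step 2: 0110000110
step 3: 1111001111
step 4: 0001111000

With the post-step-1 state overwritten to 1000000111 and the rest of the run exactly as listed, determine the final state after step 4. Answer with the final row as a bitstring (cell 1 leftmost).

state after step 1 := 1000000111
step 2: 1100001100
step 3: 1110011111
step 4: 0011110000

0011110000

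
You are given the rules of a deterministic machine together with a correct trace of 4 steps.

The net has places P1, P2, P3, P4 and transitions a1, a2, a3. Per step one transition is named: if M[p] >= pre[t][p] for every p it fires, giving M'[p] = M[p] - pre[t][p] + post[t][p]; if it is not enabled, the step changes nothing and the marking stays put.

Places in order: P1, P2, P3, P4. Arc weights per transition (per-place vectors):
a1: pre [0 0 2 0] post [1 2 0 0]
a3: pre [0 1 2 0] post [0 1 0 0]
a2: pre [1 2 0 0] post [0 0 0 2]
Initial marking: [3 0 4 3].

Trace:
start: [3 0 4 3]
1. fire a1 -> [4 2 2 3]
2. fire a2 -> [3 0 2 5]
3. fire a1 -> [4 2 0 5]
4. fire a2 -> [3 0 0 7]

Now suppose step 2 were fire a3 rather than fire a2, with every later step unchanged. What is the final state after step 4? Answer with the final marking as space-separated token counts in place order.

3 0 0 5

(re-executing from step 2 with the substitution; state before step 2: [4 2 2 3])
2. fire a3 -> [4 2 0 3]
3. fire a1 -> [4 2 0 3]
4. fire a2 -> [3 0 0 5]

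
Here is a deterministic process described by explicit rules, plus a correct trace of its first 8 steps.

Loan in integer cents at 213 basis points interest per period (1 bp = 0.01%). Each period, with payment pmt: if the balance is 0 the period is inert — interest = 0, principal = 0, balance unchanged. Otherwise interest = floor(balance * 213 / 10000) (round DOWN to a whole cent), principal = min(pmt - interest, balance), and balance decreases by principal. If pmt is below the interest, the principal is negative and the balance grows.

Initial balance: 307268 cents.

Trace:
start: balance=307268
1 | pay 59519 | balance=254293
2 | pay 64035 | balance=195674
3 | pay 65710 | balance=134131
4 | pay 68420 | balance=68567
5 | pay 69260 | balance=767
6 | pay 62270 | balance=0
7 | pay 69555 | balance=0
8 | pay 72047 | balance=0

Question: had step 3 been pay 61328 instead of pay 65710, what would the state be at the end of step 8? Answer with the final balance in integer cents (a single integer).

0

(re-executing from step 3 with the substitution; state before step 3: balance=195674)
3 | pay 61328 | balance=138513
4 | pay 68420 | balance=73043
5 | pay 69260 | balance=5338
6 | pay 62270 | balance=0
7 | pay 69555 | balance=0
8 | pay 72047 | balance=0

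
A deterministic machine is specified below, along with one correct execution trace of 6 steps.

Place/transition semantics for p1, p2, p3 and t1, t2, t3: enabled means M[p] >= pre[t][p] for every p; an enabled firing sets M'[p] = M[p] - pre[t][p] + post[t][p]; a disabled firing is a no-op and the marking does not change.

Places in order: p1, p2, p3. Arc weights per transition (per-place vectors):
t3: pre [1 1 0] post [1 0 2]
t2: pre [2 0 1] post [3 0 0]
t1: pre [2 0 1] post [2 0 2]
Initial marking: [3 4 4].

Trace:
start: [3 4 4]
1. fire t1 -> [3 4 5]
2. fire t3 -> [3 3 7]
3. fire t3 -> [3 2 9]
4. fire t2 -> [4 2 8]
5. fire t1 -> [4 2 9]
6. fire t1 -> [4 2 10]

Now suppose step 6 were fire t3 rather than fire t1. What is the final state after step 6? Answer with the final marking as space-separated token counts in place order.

4 1 11

(re-executing from step 6 with the substitution; state before step 6: [4 2 9])
6. fire t3 -> [4 1 11]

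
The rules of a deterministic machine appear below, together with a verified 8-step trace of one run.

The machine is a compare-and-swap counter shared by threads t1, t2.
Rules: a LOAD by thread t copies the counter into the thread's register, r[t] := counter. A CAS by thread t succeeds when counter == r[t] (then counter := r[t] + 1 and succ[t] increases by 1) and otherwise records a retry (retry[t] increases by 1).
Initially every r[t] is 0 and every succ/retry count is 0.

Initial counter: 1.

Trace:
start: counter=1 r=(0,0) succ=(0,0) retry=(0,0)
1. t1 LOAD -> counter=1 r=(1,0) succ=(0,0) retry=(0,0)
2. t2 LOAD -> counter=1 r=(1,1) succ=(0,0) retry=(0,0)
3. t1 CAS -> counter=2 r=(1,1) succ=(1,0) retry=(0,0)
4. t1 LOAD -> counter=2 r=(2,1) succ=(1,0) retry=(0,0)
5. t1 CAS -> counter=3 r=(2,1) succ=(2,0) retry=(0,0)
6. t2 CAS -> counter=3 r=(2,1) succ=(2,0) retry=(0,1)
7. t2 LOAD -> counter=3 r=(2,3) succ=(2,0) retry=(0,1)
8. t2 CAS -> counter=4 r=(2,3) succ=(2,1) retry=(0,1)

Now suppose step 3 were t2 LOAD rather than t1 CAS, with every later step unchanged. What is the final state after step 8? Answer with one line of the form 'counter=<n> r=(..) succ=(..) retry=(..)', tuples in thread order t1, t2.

counter=3 r=(1,2) succ=(1,1) retry=(0,1)

(re-executing from step 3 with the substitution; state before step 3: counter=1 r=(1,1) succ=(0,0) retry=(0,0))
3. t2 LOAD -> counter=1 r=(1,1) succ=(0,0) retry=(0,0)
4. t1 LOAD -> counter=1 r=(1,1) succ=(0,0) retry=(0,0)
5. t1 CAS -> counter=2 r=(1,1) succ=(1,0) retry=(0,0)
6. t2 CAS -> counter=2 r=(1,1) succ=(1,0) retry=(0,1)
7. t2 LOAD -> counter=2 r=(1,2) succ=(1,0) retry=(0,1)
8. t2 CAS -> counter=3 r=(1,2) succ=(1,1) retry=(0,1)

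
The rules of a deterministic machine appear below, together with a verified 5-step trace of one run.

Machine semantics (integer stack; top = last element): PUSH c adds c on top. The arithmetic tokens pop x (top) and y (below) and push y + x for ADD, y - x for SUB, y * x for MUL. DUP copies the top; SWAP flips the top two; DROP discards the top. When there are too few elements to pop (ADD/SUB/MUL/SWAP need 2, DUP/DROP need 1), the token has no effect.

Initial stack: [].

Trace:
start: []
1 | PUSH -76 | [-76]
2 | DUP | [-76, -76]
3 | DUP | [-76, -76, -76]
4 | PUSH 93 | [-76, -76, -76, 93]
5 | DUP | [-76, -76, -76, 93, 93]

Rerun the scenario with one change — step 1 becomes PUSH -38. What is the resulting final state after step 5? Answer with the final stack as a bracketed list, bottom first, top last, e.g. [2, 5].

[-38, -38, -38, 93, 93]

(re-executing from step 1 with the substitution; state before step 1: [])
1 | PUSH -38 | [-38]
2 | DUP | [-38, -38]
3 | DUP | [-38, -38, -38]
4 | PUSH 93 | [-38, -38, -38, 93]
5 | DUP | [-38, -38, -38, 93, 93]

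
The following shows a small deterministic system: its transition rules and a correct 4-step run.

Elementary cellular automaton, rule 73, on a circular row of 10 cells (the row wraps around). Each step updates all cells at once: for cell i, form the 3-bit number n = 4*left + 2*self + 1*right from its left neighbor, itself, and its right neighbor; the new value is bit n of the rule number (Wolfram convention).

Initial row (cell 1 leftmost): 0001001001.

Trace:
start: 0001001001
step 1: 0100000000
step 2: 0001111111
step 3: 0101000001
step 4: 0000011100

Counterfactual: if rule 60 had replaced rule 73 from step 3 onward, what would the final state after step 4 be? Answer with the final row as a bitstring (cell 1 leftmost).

(re-executing steps 3..4 under rule 60; state before step 3: 0001111111)
step 3: 1001000000
step 4: 1101100000

1101100000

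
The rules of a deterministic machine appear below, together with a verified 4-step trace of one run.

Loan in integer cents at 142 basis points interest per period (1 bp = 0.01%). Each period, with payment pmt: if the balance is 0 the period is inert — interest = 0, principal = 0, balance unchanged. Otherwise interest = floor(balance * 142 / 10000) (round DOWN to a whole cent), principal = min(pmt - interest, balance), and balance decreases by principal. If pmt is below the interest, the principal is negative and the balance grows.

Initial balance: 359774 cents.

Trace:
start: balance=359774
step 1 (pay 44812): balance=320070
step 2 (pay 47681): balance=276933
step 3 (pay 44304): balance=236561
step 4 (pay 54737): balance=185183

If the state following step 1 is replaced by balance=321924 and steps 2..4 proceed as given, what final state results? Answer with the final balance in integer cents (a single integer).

state after step 1 := balance=321924
step 2 (pay 47681): balance=278814
step 3 (pay 44304): balance=238469
step 4 (pay 54737): balance=187118

187118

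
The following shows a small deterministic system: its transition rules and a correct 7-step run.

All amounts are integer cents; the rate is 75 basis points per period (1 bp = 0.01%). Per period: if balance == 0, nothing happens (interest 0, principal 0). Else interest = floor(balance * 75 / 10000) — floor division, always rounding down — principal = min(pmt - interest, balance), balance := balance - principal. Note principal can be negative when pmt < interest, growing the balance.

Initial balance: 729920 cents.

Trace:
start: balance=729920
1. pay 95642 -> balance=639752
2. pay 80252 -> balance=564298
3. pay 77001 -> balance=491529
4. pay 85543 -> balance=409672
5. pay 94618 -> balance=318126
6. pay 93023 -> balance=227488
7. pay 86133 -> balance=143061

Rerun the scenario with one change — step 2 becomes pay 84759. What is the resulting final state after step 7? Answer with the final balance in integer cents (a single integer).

(re-executing from step 2 with the substitution; state before step 2: balance=639752)
2. pay 84759 -> balance=559791
3. pay 77001 -> balance=486988
4. pay 85543 -> balance=405097
5. pay 94618 -> balance=313517
6. pay 93023 -> balance=222845
7. pay 86133 -> balance=138383

138383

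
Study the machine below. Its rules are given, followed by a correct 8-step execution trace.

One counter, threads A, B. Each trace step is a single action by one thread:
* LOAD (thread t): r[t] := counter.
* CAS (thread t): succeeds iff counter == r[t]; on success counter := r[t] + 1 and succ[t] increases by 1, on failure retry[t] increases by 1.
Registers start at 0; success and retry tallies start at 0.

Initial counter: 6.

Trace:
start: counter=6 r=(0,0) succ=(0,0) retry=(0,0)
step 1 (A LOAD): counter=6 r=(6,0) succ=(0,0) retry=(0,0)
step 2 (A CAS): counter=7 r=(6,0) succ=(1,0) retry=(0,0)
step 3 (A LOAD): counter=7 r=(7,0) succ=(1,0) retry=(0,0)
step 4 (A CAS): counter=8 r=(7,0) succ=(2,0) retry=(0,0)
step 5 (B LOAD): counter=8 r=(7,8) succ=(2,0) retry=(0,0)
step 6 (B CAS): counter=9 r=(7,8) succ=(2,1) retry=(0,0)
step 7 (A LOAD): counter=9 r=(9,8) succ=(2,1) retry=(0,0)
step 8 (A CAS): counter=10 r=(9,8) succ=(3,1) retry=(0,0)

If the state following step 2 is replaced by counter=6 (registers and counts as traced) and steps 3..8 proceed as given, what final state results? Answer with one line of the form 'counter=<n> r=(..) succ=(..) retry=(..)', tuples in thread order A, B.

state after step 2 := counter=6 r=(6,0) succ=(1,0) retry=(0,0)
step 3 (A LOAD): counter=6 r=(6,0) succ=(1,0) retry=(0,0)
step 4 (A CAS): counter=7 r=(6,0) succ=(2,0) retry=(0,0)
step 5 (B LOAD): counter=7 r=(6,7) succ=(2,0) retry=(0,0)
step 6 (B CAS): counter=8 r=(6,7) succ=(2,1) retry=(0,0)
step 7 (A LOAD): counter=8 r=(8,7) succ=(2,1) retry=(0,0)
step 8 (A CAS): counter=9 r=(8,7) succ=(3,1) retry=(0,0)

counter=9 r=(8,7) succ=(3,1) retry=(0,0)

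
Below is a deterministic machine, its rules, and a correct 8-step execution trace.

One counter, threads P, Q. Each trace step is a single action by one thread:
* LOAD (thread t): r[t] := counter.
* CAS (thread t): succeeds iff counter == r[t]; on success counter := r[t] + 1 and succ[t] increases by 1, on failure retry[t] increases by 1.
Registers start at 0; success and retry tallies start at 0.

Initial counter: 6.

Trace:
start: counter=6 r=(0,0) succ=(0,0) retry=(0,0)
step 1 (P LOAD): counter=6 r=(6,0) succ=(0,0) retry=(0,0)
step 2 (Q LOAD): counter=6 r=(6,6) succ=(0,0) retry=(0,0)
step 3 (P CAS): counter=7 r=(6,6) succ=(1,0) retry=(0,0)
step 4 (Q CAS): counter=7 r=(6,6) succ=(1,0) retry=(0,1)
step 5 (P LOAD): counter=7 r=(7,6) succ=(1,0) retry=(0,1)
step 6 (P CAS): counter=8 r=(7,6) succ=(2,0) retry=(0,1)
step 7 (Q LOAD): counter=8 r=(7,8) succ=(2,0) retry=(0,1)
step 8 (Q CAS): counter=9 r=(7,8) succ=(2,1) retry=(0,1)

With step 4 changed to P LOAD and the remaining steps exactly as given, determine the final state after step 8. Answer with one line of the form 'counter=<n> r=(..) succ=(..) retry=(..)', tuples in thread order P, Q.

(re-executing from step 4 with the substitution; state before step 4: counter=7 r=(6,6) succ=(1,0) retry=(0,0))
step 4 (P LOAD): counter=7 r=(7,6) succ=(1,0) retry=(0,0)
step 5 (P LOAD): counter=7 r=(7,6) succ=(1,0) retry=(0,0)
step 6 (P CAS): counter=8 r=(7,6) succ=(2,0) retry=(0,0)
step 7 (Q LOAD): counter=8 r=(7,8) succ=(2,0) retry=(0,0)
step 8 (Q CAS): counter=9 r=(7,8) succ=(2,1) retry=(0,0)

counter=9 r=(7,8) succ=(2,1) retry=(0,0)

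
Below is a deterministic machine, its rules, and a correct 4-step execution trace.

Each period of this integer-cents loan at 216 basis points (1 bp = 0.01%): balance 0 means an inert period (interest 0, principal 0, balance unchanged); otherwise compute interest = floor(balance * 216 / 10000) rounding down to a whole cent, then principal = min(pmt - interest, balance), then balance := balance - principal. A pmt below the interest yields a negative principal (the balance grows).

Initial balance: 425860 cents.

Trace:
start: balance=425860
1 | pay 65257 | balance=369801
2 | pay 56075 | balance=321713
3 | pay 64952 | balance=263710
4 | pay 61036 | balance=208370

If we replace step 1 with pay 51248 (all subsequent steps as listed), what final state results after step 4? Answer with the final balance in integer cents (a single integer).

223306

(re-executing from step 1 with the substitution; state before step 1: balance=425860)
1 | pay 51248 | balance=383810
2 | pay 56075 | balance=336025
3 | pay 64952 | balance=278331
4 | pay 61036 | balance=223306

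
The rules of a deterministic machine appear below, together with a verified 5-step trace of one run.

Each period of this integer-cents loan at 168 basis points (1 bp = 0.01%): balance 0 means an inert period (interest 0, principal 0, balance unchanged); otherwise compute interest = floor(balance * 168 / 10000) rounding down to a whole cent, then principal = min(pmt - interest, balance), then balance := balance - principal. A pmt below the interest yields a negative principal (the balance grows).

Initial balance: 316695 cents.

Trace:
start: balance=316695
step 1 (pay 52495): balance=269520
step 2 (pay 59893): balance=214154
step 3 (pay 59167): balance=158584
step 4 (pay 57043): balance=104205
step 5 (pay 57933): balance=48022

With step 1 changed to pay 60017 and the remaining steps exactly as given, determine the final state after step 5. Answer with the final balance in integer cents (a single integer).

(re-executing from step 1 with the substitution; state before step 1: balance=316695)
step 1 (pay 60017): balance=261998
step 2 (pay 59893): balance=206506
step 3 (pay 59167): balance=150808
step 4 (pay 57043): balance=96298
step 5 (pay 57933): balance=39982

39982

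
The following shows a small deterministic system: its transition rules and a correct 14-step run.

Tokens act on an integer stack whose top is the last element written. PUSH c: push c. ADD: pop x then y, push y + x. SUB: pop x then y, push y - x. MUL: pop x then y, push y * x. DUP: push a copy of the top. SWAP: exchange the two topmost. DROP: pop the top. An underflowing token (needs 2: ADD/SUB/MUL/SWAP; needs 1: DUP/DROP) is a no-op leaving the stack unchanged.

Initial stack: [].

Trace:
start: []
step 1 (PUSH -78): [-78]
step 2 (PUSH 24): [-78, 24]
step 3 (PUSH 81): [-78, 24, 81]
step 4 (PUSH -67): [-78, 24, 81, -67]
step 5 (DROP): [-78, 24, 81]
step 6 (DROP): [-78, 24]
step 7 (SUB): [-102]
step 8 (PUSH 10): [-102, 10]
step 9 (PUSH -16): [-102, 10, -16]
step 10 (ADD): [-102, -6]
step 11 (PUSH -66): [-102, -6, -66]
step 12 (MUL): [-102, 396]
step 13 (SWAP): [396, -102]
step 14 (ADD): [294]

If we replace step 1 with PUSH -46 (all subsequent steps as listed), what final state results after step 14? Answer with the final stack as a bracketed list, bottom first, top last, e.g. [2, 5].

(re-executing from step 1 with the substitution; state before step 1: [])
step 1 (PUSH -46): [-46]
step 2 (PUSH 24): [-46, 24]
step 3 (PUSH 81): [-46, 24, 81]
step 4 (PUSH -67): [-46, 24, 81, -67]
step 5 (DROP): [-46, 24, 81]
step 6 (DROP): [-46, 24]
step 7 (SUB): [-70]
step 8 (PUSH 10): [-70, 10]
step 9 (PUSH -16): [-70, 10, -16]
step 10 (ADD): [-70, -6]
step 11 (PUSH -66): [-70, -6, -66]
step 12 (MUL): [-70, 396]
step 13 (SWAP): [396, -70]
step 14 (ADD): [326]

[326]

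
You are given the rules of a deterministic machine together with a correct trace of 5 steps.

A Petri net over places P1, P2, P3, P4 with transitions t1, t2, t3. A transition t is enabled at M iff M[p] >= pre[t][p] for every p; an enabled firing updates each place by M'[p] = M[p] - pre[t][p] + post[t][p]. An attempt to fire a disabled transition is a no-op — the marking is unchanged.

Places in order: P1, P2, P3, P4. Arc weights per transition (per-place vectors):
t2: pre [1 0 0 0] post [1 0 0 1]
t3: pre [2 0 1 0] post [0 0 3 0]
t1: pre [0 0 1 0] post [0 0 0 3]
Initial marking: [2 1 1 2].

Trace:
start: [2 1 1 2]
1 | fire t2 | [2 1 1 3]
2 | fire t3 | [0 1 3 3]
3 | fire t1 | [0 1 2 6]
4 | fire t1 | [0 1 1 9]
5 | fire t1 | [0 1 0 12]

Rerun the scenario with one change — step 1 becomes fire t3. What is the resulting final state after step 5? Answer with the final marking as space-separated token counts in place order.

0 1 0 11

(re-executing from step 1 with the substitution; state before step 1: [2 1 1 2])
1 | fire t3 | [0 1 3 2]
2 | fire t3 | [0 1 3 2]
3 | fire t1 | [0 1 2 5]
4 | fire t1 | [0 1 1 8]
5 | fire t1 | [0 1 0 11]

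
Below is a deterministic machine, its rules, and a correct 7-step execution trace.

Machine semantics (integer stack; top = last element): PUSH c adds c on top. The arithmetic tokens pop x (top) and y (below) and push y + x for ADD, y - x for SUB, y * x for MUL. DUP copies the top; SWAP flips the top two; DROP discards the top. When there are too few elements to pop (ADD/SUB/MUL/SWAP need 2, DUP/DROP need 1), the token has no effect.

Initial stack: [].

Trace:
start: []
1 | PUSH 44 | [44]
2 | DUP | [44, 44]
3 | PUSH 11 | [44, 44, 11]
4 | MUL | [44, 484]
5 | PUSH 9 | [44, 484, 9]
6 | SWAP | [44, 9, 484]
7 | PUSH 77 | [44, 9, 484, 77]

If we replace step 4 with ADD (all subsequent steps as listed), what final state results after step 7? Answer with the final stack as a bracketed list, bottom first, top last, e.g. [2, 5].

(re-executing from step 4 with the substitution; state before step 4: [44, 44, 11])
4 | ADD | [44, 55]
5 | PUSH 9 | [44, 55, 9]
6 | SWAP | [44, 9, 55]
7 | PUSH 77 | [44, 9, 55, 77]

[44, 9, 55, 77]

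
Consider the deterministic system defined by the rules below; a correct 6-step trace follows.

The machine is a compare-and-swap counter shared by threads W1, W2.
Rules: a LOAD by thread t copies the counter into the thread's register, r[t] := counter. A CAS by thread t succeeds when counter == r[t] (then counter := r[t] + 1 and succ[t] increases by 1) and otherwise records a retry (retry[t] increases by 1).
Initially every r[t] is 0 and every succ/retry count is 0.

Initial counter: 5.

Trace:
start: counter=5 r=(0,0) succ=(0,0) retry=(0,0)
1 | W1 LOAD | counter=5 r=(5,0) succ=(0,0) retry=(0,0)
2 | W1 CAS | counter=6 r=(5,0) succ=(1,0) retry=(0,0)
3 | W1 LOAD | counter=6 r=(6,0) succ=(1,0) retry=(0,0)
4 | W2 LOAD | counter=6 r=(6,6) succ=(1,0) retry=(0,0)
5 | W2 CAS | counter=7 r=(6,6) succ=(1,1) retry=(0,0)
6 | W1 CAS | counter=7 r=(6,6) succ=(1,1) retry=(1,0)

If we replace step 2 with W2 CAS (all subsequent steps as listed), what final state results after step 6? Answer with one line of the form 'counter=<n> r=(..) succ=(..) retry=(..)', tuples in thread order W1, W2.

(re-executing from step 2 with the substitution; state before step 2: counter=5 r=(5,0) succ=(0,0) retry=(0,0))
2 | W2 CAS | counter=5 r=(5,0) succ=(0,0) retry=(0,1)
3 | W1 LOAD | counter=5 r=(5,0) succ=(0,0) retry=(0,1)
4 | W2 LOAD | counter=5 r=(5,5) succ=(0,0) retry=(0,1)
5 | W2 CAS | counter=6 r=(5,5) succ=(0,1) retry=(0,1)
6 | W1 CAS | counter=6 r=(5,5) succ=(0,1) retry=(1,1)

counter=6 r=(5,5) succ=(0,1) retry=(1,1)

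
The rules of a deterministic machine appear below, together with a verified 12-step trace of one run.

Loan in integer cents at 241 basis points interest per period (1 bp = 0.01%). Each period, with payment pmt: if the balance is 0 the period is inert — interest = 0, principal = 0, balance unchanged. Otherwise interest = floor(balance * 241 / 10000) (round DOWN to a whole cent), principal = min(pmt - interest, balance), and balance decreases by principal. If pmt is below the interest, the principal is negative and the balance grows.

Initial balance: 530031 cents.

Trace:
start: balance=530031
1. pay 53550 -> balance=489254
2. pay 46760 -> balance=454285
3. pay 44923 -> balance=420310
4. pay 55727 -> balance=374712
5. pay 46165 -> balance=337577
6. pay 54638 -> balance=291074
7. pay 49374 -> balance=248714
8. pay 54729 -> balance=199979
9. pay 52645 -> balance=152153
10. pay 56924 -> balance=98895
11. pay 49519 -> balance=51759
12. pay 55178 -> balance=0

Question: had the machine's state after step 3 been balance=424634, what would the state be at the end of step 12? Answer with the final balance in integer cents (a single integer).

state after step 3 := balance=424634
4. pay 55727 -> balance=379140
5. pay 46165 -> balance=342112
6. pay 54638 -> balance=295718
7. pay 49374 -> balance=253470
8. pay 54729 -> balance=204849
9. pay 52645 -> balance=157140
10. pay 56924 -> balance=104003
11. pay 49519 -> balance=56990
12. pay 55178 -> balance=3185

3185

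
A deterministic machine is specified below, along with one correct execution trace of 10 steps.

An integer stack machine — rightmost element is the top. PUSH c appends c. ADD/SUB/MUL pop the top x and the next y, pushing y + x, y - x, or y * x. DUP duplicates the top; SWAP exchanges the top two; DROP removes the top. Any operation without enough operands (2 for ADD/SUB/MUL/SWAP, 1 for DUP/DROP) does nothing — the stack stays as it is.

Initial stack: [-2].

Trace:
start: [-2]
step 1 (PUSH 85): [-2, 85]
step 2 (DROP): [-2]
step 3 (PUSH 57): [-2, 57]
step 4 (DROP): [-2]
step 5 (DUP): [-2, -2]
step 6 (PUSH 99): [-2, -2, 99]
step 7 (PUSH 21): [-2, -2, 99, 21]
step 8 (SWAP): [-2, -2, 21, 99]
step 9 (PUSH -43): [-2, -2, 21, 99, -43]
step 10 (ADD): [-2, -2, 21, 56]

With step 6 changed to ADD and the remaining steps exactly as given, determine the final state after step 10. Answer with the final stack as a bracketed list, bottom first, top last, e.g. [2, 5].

(re-executing from step 6 with the substitution; state before step 6: [-2, -2])
step 6 (ADD): [-4]
step 7 (PUSH 21): [-4, 21]
step 8 (SWAP): [21, -4]
step 9 (PUSH -43): [21, -4, -43]
step 10 (ADD): [21, -47]

[21, -47]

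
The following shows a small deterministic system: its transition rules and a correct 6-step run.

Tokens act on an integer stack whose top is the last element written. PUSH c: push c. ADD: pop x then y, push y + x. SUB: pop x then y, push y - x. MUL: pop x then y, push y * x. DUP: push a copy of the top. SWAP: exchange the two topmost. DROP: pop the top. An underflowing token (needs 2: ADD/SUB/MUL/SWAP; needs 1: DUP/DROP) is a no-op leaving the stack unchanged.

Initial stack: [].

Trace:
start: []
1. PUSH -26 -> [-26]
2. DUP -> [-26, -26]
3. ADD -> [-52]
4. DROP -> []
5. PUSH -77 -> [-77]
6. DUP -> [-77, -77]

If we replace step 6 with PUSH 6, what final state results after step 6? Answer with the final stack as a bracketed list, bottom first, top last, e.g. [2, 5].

(re-executing from step 6 with the substitution; state before step 6: [-77])
6. PUSH 6 -> [-77, 6]

[-77, 6]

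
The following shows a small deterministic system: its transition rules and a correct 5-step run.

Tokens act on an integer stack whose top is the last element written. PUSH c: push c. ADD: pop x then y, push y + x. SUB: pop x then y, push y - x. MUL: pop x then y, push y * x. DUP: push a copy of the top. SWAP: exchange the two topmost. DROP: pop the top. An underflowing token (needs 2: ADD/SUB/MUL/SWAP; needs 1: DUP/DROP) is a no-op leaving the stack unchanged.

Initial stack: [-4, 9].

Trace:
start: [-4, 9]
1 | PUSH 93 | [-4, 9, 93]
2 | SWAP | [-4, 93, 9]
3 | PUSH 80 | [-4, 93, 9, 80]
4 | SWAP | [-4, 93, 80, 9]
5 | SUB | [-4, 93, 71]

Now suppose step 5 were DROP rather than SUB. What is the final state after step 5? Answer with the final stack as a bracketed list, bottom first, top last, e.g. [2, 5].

(re-executing from step 5 with the substitution; state before step 5: [-4, 93, 80, 9])
5 | DROP | [-4, 93, 80]

[-4, 93, 80]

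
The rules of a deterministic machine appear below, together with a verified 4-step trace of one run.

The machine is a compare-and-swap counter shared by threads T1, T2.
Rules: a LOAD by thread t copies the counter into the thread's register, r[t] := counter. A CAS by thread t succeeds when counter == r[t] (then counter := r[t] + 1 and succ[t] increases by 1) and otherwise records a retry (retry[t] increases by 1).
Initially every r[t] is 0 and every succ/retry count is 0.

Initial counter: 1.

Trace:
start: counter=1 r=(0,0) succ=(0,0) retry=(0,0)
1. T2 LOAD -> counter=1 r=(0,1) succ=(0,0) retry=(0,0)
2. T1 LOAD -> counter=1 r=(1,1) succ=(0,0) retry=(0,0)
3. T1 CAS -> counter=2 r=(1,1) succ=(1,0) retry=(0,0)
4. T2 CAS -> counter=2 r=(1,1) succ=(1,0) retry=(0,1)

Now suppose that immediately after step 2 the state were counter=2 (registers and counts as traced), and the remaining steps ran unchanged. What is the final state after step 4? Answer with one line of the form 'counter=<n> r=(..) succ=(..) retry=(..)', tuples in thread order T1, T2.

counter=2 r=(1,1) succ=(0,0) retry=(1,1)

state after step 2 := counter=2 r=(1,1) succ=(0,0) retry=(0,0)
3. T1 CAS -> counter=2 r=(1,1) succ=(0,0) retry=(1,0)
4. T2 CAS -> counter=2 r=(1,1) succ=(0,0) retry=(1,1)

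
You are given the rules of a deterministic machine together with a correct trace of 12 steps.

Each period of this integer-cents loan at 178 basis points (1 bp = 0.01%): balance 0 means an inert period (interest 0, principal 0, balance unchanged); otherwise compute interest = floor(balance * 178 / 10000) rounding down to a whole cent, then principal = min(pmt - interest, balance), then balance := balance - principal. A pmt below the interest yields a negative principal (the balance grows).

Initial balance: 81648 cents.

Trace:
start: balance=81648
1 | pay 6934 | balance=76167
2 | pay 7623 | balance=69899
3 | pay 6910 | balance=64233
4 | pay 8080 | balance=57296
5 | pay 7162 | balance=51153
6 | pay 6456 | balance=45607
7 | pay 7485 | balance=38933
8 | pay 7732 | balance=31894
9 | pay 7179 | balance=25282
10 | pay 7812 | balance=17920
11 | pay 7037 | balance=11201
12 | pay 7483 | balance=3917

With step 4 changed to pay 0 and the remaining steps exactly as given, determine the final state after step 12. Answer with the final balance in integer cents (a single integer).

13222

(re-executing from step 4 with the substitution; state before step 4: balance=64233)
4 | pay 0 | balance=65376
5 | pay 7162 | balance=59377
6 | pay 6456 | balance=53977
7 | pay 7485 | balance=47452
8 | pay 7732 | balance=40564
9 | pay 7179 | balance=34107
10 | pay 7812 | balance=26902
11 | pay 7037 | balance=20343
12 | pay 7483 | balance=13222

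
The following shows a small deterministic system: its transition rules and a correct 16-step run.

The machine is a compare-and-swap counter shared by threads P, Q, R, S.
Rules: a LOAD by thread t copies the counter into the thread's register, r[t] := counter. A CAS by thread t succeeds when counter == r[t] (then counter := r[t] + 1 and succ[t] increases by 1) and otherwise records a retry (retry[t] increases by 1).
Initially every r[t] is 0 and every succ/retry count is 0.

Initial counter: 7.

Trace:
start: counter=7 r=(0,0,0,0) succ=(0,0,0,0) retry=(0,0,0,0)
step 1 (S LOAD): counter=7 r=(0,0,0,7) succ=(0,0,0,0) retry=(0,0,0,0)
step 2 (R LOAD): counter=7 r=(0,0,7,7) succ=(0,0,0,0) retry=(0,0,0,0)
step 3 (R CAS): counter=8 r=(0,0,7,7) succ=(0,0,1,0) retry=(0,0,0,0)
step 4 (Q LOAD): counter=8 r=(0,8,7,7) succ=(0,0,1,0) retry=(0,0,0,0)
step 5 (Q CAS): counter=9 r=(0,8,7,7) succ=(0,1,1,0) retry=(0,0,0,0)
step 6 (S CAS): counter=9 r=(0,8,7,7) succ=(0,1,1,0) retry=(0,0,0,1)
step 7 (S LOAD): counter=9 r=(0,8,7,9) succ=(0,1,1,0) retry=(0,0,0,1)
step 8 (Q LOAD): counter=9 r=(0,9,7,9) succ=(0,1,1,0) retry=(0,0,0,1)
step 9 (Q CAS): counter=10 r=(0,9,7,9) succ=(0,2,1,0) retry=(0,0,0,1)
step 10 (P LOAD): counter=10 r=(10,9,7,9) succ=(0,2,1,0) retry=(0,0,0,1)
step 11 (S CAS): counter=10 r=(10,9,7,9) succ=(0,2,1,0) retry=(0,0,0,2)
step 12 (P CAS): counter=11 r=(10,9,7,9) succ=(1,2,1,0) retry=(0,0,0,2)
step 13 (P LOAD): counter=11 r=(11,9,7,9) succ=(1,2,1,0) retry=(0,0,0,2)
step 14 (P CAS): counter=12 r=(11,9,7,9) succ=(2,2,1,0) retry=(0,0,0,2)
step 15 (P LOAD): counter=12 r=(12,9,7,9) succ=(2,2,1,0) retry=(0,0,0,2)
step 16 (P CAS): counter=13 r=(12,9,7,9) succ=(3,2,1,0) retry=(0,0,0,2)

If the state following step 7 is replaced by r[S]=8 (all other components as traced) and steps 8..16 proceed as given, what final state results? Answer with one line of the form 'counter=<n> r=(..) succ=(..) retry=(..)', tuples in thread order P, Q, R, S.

state after step 7 := counter=9 r=(0,8,7,8) succ=(0,1,1,0) retry=(0,0,0,1)
step 8 (Q LOAD): counter=9 r=(0,9,7,8) succ=(0,1,1,0) retry=(0,0,0,1)
step 9 (Q CAS): counter=10 r=(0,9,7,8) succ=(0,2,1,0) retry=(0,0,0,1)
step 10 (P LOAD): counter=10 r=(10,9,7,8) succ=(0,2,1,0) retry=(0,0,0,1)
step 11 (S CAS): counter=10 r=(10,9,7,8) succ=(0,2,1,0) retry=(0,0,0,2)
step 12 (P CAS): counter=11 r=(10,9,7,8) succ=(1,2,1,0) retry=(0,0,0,2)
step 13 (P LOAD): counter=11 r=(11,9,7,8) succ=(1,2,1,0) retry=(0,0,0,2)
step 14 (P CAS): counter=12 r=(11,9,7,8) succ=(2,2,1,0) retry=(0,0,0,2)
step 15 (P LOAD): counter=12 r=(12,9,7,8) succ=(2,2,1,0) retry=(0,0,0,2)
step 16 (P CAS): counter=13 r=(12,9,7,8) succ=(3,2,1,0) retry=(0,0,0,2)

counter=13 r=(12,9,7,8) succ=(3,2,1,0) retry=(0,0,0,2)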